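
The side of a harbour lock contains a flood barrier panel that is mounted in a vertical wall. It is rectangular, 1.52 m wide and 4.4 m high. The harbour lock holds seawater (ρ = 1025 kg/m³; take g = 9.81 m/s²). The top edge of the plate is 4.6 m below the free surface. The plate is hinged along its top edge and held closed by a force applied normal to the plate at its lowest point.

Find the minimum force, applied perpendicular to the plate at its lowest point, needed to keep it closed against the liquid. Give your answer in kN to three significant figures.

γ = ρg = 1025 × 9.81 / 1000 = 10.05525 kN/m³.
The centroid lies 4.4/2 = 2.2 m below the top edge, so the centroid depth is h_c = 4.6 + 2.2 = 6.8 m.
A = 1.52 × 4.4 = 6.688 m².
Resultant F = γ·h_c·A = 10.05525 × 6.8 × 6.688 = 457.297 kN.
I_c = b·h³/12 = 1.52 × 4.4³/12 = 10.79 m⁴.
Centre of pressure: y_p = y_c + I_c/(y_c·A) = 6.8 + 10.79/(6.8 × 6.688) = 6.8 + 0.237255 = 7.03726 m along the plane.
The resultant acts 2.2 + 0.237255 = 2.43726 m (along the plate) below the hinge at the top edge, so the moment about the hinge is M = F × 2.43726 = 457.297 × 2.43726 = 1114.55 kN·m.
A normal force at the bottom, 4.4 m from the hinge, must supply this moment: P = 1114.55/4.4 = 253.307 kN.

P ≈ 253 kN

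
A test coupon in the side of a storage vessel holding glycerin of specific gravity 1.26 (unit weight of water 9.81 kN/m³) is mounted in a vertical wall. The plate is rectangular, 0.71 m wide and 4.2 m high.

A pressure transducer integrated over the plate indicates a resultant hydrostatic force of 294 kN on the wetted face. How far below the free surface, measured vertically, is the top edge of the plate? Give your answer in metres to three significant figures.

γ = 1.26 × 9.81 = 12.3606 kN/m³.
A = 0.71 × 4.2 = 2.982 m².
From F = γ·h_c·A, the centroid depth is h_c = 294/(12.3606 × 2.982) = 7.97628 m.
The centroid lies 4.2/2 = 2.1 m below the top edge, so the top edge sits at h_top = 7.97628 − 2.1 = 5.87628 m below the surface.

d_top ≈ 5.88 m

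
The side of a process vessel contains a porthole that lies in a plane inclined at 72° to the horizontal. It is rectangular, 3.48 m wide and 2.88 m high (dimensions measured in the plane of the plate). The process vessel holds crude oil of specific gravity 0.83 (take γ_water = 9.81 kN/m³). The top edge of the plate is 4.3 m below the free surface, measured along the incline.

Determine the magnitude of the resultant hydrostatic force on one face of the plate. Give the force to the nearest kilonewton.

F ≈ 445 kN

γ = 0.83 × 9.81 = 8.1423 kN/m³.
Let θ = 72° be the plate's angle to the horizontal; measure y along the incline from where the plane meets the free surface. Vertical depth h = y·sinθ with sinθ = 0.951057.
The centroid lies 2.88/2 = 1.44 m below the top edge, so y_c = 4.3 + 1.44 = 5.74 m and h_c = 5.74 × 0.951057 = 5.45907 m.
A = 3.48 × 2.88 = 10.0224 m².
Resultant F = γ·h_c·A = 8.1423 × 5.45907 × 10.0224 = 445.49 kN.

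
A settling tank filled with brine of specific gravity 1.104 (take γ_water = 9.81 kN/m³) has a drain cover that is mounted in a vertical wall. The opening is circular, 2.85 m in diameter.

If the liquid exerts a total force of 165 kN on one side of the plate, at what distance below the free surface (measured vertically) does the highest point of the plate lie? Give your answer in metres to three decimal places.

γ = 1.104 × 9.81 = 10.83024 kN/m³.
A = π(1.425)² = 6.3794 m².
From F = γ·h_c·A, the centroid depth is h_c = 165/(10.83024 × 6.3794) = 2.38817 m.
The centroid is at the centre, 1.425 m below the top of the plate, so the highest point sits at h_top = 2.38817 − 1.425 = 0.96317 m below the surface.

d_top ≈ 0.963 m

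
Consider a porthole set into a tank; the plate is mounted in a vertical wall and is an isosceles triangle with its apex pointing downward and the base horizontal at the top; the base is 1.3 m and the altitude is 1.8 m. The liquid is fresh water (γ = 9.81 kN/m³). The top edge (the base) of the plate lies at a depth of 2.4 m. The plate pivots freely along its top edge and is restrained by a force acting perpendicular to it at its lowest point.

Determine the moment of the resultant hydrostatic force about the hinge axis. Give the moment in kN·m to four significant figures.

M ≈ 22.73 kN·m

γ = 9.81 kN/m³.
With the apex down, the centroid sits h/3 = 1.8/3 = 0.6 m below the base (the top edge), so the centroid depth is h_c = 2.4 + 0.6 = 3 m.
A = ½ × 1.3 × 1.8 = 1.17 m².
Resultant F = γ·h_c·A = 9.81 × 3 × 1.17 = 34.4331 kN.
I_c = b·h³/36 = 1.3 × 1.8³/36 = 0.2106 m⁴.
Centre of pressure: y_p = y_c + I_c/(y_c·A) = 3 + 0.2106/(3 × 1.17) = 3 + 0.06 = 3.06 m along the plane.
The resultant acts 0.6 + 0.06 = 0.66 m (along the plate) below the hinge at the top edge, so the moment about the hinge is M = F × 0.66 = 34.4331 × 0.66 = 22.7258 kN·m.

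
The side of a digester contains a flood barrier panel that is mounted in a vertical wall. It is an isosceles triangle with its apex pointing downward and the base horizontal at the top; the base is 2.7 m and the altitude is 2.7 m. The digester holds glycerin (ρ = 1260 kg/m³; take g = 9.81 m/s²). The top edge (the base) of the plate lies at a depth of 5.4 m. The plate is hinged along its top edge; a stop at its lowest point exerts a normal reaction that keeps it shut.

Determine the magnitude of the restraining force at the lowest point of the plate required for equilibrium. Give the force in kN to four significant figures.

γ = ρg = 1260 × 9.81 / 1000 = 12.3606 kN/m³.
With the apex down, the centroid sits h/3 = 2.7/3 = 0.9 m below the base (the top edge), so the centroid depth is h_c = 5.4 + 0.9 = 6.3 m.
A = ½ × 2.7 × 2.7 = 3.645 m².
Resultant F = γ·h_c·A = 12.3606 × 6.3 × 3.645 = 283.843 kN.
I_c = b·h³/36 = 2.7 × 2.7³/36 = 1.47623 m⁴.
Centre of pressure: y_p = y_c + I_c/(y_c·A) = 6.3 + 1.47623/(6.3 × 3.645) = 6.3 + 0.0642859 = 6.36429 m along the plane.
The resultant acts 0.9 + 0.0642859 = 0.964286 m (along the plate) below the hinge at the top edge, so the moment about the hinge is M = F × 0.964286 = 283.843 × 0.964286 = 273.706 kN·m.
A normal force at the bottom, 2.7 m from the hinge, must supply this moment: P = 273.706/2.7 = 101.373 kN.

P ≈ 101.4 kN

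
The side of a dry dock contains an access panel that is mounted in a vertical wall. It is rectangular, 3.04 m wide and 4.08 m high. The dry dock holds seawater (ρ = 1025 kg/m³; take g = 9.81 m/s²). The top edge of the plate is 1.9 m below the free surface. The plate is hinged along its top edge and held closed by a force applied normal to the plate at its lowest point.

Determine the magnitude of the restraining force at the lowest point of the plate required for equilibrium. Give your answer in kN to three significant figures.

γ = ρg = 1025 × 9.81 / 1000 = 10.05525 kN/m³.
The centroid lies 4.08/2 = 2.04 m below the top edge, so the centroid depth is h_c = 1.9 + 2.04 = 3.94 m.
A = 3.04 × 4.08 = 12.4032 m².
Resultant F = γ·h_c·A = 10.05525 × 3.94 × 12.4032 = 491.386 kN.
I_c = b·h³/12 = 3.04 × 4.08³/12 = 17.2057 m⁴.
Centre of pressure: y_p = y_c + I_c/(y_c·A) = 3.94 + 17.2057/(3.94 × 12.4032) = 3.94 + 0.352081 = 4.29208 m along the plane.
The resultant acts 2.04 + 0.352081 = 2.39208 m (along the plate) below the hinge at the top edge, so the moment about the hinge is M = F × 2.39208 = 491.386 × 2.39208 = 1175.43 kN·m.
A normal force at the bottom, 4.08 m from the hinge, must supply this moment: P = 1175.43/4.08 = 288.096 kN.

P ≈ 288 kN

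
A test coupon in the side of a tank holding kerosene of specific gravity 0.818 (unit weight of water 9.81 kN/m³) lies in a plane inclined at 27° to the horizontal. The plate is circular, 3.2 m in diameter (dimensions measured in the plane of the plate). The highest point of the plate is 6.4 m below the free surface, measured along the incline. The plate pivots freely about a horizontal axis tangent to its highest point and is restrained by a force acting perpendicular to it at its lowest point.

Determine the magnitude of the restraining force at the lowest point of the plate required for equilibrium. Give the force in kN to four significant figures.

γ = 0.818 × 9.81 = 8.02458 kN/m³.
Let θ = 27° be the plate's angle to the horizontal; measure y along the incline from where the plane meets the free surface. Vertical depth h = y·sinθ with sinθ = 0.453990.
The centroid is at the centre, 1.6 m below the top of the plate, so y_c = 6.4 + 1.6 = 8 m and h_c = 8 × 0.453990 = 3.63192 m.
A = π(1.6)² = 8.04248 m².
Resultant F = γ·h_c·A = 8.02458 × 3.63192 × 8.04248 = 234.395 kN.
I_c = πr⁴/4 = π × 1.6⁴/4 = 5.14719 m⁴.
Centre of pressure: y_p = y_c + I_c/(y_c·A) = 8 + 5.14719/(8 × 8.04248) = 8 + 0.08 = 8.08 m along the plane.
The resultant acts 1.6 + 0.08 = 1.68 m (along the plate) below the hinge at the top edge, so the moment about the hinge is M = F × 1.68 = 234.395 × 1.68 = 393.784 kN·m.
A normal force at the bottom, 3.2 m from the hinge, must supply this moment: P = 393.784/3.2 = 123.057 kN.

P ≈ 123.1 kN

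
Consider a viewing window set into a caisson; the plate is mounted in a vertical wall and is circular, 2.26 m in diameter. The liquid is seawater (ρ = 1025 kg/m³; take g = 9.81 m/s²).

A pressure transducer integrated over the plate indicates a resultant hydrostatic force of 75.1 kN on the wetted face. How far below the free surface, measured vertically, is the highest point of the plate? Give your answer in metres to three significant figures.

d_top ≈ 0.732 m

γ = ρg = 1025 × 9.81 / 1000 = 10.05525 kN/m³.
A = π(1.13)² = 4.0115 m².
From F = γ·h_c·A, the centroid depth is h_c = 75.1/(10.05525 × 4.0115) = 1.86183 m.
The centroid is at the centre, 1.13 m below the top of the plate, so the highest point sits at h_top = 1.86183 − 1.13 = 0.73183 m below the surface.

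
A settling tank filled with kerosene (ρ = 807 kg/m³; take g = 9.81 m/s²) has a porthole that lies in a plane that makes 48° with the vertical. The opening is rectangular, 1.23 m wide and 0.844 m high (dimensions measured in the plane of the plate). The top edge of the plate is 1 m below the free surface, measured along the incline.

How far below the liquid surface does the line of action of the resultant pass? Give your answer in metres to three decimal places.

h_p = 0.979 m

γ = ρg = 807 × 9.81 / 1000 = 7.91667 kN/m³.
The plate makes 48° with the vertical, i.e. θ = 90° − 48° = 42° to the horizontal. Measuring y along the incline from the free-surface line, vertical depth h = y·sinθ with sinθ = 0.669131.
The centroid lies 0.844/2 = 0.422 m below the top edge, so y_c = 1 + 0.422 = 1.422 m and h_c = 1.422 × 0.669131 = 0.951504 m.
A = 1.23 × 0.844 = 1.03812 m².
Resultant F = γ·h_c·A = 7.91667 × 0.951504 × 1.03812 = 7.81989 kN.
I_c = b·h³/12 = 1.23 × 0.844³/12 = 0.0616242 m⁴.
Centre of pressure: y_p = y_c + I_c/(y_c·A) = 1.422 + 0.0616242/(1.422 × 1.03812) = 1.422 + 0.041745 = 1.46374 m along the plane.
Vertically, h_p = y_p·sinθ = 1.46374 × 0.669131 = 0.979434 m.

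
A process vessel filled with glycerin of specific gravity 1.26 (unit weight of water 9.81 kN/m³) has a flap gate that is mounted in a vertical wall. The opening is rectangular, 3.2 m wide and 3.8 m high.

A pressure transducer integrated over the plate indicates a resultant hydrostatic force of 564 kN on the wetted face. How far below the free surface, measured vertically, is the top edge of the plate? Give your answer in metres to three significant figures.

γ = 1.26 × 9.81 = 12.3606 kN/m³.
A = 3.2 × 3.8 = 12.16 m².
From F = γ·h_c·A, the centroid depth is h_c = 564/(12.3606 × 12.16) = 3.75237 m.
The centroid lies 3.8/2 = 1.9 m below the top edge, so the top edge sits at h_top = 3.75237 − 1.9 = 1.85237 m below the surface.

d_top ≈ 1.85 m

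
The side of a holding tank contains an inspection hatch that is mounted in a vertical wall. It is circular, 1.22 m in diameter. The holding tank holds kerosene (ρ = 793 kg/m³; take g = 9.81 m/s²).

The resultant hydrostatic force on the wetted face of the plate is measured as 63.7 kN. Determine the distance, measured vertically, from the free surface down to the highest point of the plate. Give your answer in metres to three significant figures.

γ = ρg = 793 × 9.81 / 1000 = 7.77933 kN/m³.
A = π(0.61)² = 1.16899 m².
From F = γ·h_c·A, the centroid depth is h_c = 63.7/(7.77933 × 1.16899) = 7.00465 m.
The centroid is at the centre, 0.61 m below the top of the plate, so the highest point sits at h_top = 7.00465 − 0.61 = 6.39465 m below the surface.

d_top ≈ 6.39 m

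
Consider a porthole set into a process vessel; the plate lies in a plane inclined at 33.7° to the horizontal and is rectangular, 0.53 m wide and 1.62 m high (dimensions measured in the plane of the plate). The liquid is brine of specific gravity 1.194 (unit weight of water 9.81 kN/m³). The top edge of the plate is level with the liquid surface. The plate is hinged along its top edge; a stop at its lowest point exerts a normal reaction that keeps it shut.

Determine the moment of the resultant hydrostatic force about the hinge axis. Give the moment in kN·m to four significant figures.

M ≈ 4.881 kN·m

γ = 1.194 × 9.81 = 11.71314 kN/m³.
Let θ = 33.7° be the plate's angle to the horizontal; measure y along the incline from where the plane meets the free surface. Vertical depth h = y·sinθ with sinθ = 0.554844.
The centroid lies 1.62/2 = 0.81 m below the top edge, so y_c = 0.81 m and h_c = 0.81 × 0.554844 = 0.449424 m.
A = 0.53 × 1.62 = 0.8586 m².
Resultant F = γ·h_c·A = 11.71314 × 0.449424 × 0.8586 = 4.51981 kN.
I_c = b·h³/12 = 0.53 × 1.62³/12 = 0.187776 m⁴.
Centre of pressure: y_p = y_c + I_c/(y_c·A) = 0.81 + 0.187776/(0.81 × 0.8586) = 0.81 + 0.27 = 1.08 m along the plane.
The resultant acts 0.81 + 0.27 = 1.08 m (along the plate) below the hinge at the top edge, so the moment about the hinge is M = F × 1.08 = 4.51981 × 1.08 = 4.88139 kN·m.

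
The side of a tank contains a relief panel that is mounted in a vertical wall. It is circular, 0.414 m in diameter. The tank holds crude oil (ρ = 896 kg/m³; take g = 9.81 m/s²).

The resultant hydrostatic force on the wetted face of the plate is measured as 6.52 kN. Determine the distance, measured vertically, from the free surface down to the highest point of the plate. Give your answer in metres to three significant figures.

d_top ≈ 5.30 m

γ = ρg = 896 × 9.81 / 1000 = 8.78976 kN/m³.
A = π(0.207)² = 0.134614 m².
From F = γ·h_c·A, the centroid depth is h_c = 6.52/(8.78976 × 0.134614) = 5.51036 m.
The centroid is at the centre, 0.207 m below the top of the plate, so the highest point sits at h_top = 5.51036 − 0.207 = 5.30336 m below the surface.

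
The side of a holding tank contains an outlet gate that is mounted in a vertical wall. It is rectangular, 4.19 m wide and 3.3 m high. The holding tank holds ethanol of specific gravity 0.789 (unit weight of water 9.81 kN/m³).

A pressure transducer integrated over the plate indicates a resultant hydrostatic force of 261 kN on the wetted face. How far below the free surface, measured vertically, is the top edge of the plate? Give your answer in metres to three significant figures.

γ = 0.789 × 9.81 = 7.74009 kN/m³.
A = 4.19 × 3.3 = 13.827 m².
From F = γ·h_c·A, the centroid depth is h_c = 261/(7.74009 × 13.827) = 2.43875 m.
The centroid lies 3.3/2 = 1.65 m below the top edge, so the top edge sits at h_top = 2.43875 − 1.65 = 0.78875 m below the surface.

d_top ≈ 0.789 m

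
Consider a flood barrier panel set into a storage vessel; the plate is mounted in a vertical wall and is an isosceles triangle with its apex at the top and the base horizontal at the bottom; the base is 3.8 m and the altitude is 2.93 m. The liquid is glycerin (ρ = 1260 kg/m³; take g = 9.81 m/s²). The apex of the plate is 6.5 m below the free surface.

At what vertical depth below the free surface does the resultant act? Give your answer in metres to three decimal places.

γ = ρg = 1260 × 9.81 / 1000 = 12.3606 kN/m³.
With the apex up, the centroid sits 2h/3 = 2 × 2.93/3 = 1.95333 m below the apex, so the centroid depth is h_c = 6.5 + 1.95333 = 8.45333 m.
A = ½ × 3.8 × 2.93 = 5.567 m².
Resultant F = γ·h_c·A = 12.3606 × 8.45333 × 5.567 = 581.686 kN.
I_c = b·h³/36 = 3.8 × 2.93³/36 = 2.65512 m⁴.
Centre of pressure: y_p = y_c + I_c/(y_c·A) = 8.45333 + 2.65512/(8.45333 × 5.567) = 8.45333 + 0.0564203 = 8.50975 m along the plane.

h_p = 8.510 m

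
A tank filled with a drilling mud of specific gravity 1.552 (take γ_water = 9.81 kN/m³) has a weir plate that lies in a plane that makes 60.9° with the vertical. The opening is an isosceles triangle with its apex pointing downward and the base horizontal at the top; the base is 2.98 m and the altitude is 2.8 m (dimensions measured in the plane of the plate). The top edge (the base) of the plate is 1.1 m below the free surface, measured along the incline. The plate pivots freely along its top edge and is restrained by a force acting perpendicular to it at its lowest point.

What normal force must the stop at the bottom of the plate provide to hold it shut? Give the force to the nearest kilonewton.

P ≈ 26 kN

γ = 1.552 × 9.81 = 15.22512 kN/m³.
The plate makes 60.9° with the vertical, i.e. θ = 90° − 60.9° = 29.1° to the horizontal. Measuring y along the incline from the free-surface line, vertical depth h = y·sinθ with sinθ = 0.486335.
With the apex down, the centroid sits h/3 = 2.8/3 = 0.933333 m below the base (the top edge), so y_c = 1.1 + 0.933333 = 2.03333 m and h_c = 2.03333 × 0.486335 = 0.98888 m.
A = ½ × 2.98 × 2.8 = 4.172 m².
Resultant F = γ·h_c·A = 15.22512 × 0.98888 × 4.172 = 62.8129 kN.
I_c = b·h³/36 = 2.98 × 2.8³/36 = 1.81714 m⁴.
Centre of pressure: y_p = y_c + I_c/(y_c·A) = 2.03333 + 1.81714/(2.03333 × 4.172) = 2.03333 + 0.214208 = 2.24754 m along the plane.
The resultant acts 0.933333 + 0.214208 = 1.14754 m (along the plate) below the hinge at the top edge, so the moment about the hinge is M = F × 1.14754 = 62.8129 × 1.14754 = 72.0803 kN·m.
A normal force at the bottom, 2.8 m from the hinge, must supply this moment: P = 72.0803/2.8 = 25.743 kN.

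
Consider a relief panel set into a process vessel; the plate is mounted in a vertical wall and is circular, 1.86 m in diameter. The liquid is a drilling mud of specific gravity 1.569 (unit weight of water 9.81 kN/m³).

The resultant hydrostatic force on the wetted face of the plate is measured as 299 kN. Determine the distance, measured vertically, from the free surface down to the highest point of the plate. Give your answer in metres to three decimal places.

γ = 1.569 × 9.81 = 15.39189 kN/m³.
A = π(0.93)² = 2.71716 m².
From F = γ·h_c·A, the centroid depth is h_c = 299/(15.39189 × 2.71716) = 7.14931 m.
The centroid is at the centre, 0.93 m below the top of the plate, so the highest point sits at h_top = 7.14931 − 0.93 = 6.21931 m below the surface.

d_top ≈ 6.219 m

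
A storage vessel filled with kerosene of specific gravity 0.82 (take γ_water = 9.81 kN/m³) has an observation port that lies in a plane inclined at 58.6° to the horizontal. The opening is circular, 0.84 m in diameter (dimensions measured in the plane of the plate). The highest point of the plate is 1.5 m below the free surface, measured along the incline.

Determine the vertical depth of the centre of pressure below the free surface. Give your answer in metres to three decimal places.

γ = 0.82 × 9.81 = 8.0442 kN/m³.
Let θ = 58.6° be the plate's angle to the horizontal; measure y along the incline from where the plane meets the free surface. Vertical depth h = y·sinθ with sinθ = 0.853551.
The centroid is at the centre, 0.42 m below the top of the plate, so y_c = 1.5 + 0.42 = 1.92 m and h_c = 1.92 × 0.853551 = 1.63882 m.
A = π(0.42)² = 0.554177 m².
Resultant F = γ·h_c·A = 8.0442 × 1.63882 × 0.554177 = 7.30571 kN.
I_c = πr⁴/4 = π × 0.42⁴/4 = 0.0244392 m⁴.
Centre of pressure: y_p = y_c + I_c/(y_c·A) = 1.92 + 0.0244392/(1.92 × 0.554177) = 1.92 + 0.0229687 = 1.94297 m along the plane.
Vertically, h_p = y_p·sinθ = 1.94297 × 0.853551 = 1.65842 m.

h_p = 1.658 m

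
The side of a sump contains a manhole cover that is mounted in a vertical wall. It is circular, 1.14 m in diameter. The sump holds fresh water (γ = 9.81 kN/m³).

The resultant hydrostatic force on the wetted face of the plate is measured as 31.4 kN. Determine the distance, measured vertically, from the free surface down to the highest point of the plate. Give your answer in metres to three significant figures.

d_top ≈ 2.57 m

γ = 9.81 kN/m³.
A = π(0.57)² = 1.0207 m².
From F = γ·h_c·A, the centroid depth is h_c = 31.4/(9.81 × 1.0207) = 3.1359 m.
The centroid is at the centre, 0.57 m below the top of the plate, so the highest point sits at h_top = 3.1359 − 0.57 = 2.5659 m below the surface.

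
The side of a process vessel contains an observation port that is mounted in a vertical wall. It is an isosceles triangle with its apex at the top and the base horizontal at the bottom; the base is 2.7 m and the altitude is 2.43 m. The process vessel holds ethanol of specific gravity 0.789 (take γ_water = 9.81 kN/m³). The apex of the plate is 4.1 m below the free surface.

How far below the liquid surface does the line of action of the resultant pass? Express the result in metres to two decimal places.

h_p = 5.78 m

γ = 0.789 × 9.81 = 7.74009 kN/m³.
With the apex up, the centroid sits 2h/3 = 2 × 2.43/3 = 1.62 m below the apex, so the centroid depth is h_c = 4.1 + 1.62 = 5.72 m.
A = ½ × 2.7 × 2.43 = 3.2805 m².
Resultant F = γ·h_c·A = 7.74009 × 5.72 × 3.2805 = 145.239 kN.
I_c = b·h³/36 = 2.7 × 2.43³/36 = 1.07617 m⁴.
Centre of pressure: y_p = y_c + I_c/(y_c·A) = 5.72 + 1.07617/(5.72 × 3.2805) = 5.72 + 0.0573515 = 5.77735 m along the plane.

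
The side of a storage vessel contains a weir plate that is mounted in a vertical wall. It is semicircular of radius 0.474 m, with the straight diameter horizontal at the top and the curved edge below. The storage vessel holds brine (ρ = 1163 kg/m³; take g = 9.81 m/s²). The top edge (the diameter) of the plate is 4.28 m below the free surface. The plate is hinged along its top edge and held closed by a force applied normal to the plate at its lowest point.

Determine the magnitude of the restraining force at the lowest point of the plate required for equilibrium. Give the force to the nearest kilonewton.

P ≈ 8 kN

γ = ρg = 1163 × 9.81 / 1000 = 11.40903 kN/m³.
The centroid of a semicircle lies 4r/(3π) = 0.201172 m from the diameter, here below the top edge, so the centroid depth is h_c = 4.28 + 0.201172 = 4.48117 m.
A = πr²/2 = π × 0.474²/2 = 0.35292 m².
Resultant F = γ·h_c·A = 11.40903 × 4.48117 × 0.35292 = 18.0433 kN.
I_c = (π/8 − 8/(9π))·r⁴ = 0.109757 × 0.474⁴ = 0.00554046 m⁴.
Centre of pressure: y_p = y_c + I_c/(y_c·A) = 4.48117 + 0.00554046/(4.48117 × 0.35292) = 4.48117 + 0.00350331 = 4.48467 m along the plane.
The resultant acts 0.201172 + 0.00350331 = 0.204675 m (along the plate) below the hinge at the top edge, so the moment about the hinge is M = F × 0.204675 = 18.0433 × 0.204675 = 3.69301 kN·m.
A normal force at the bottom, 0.474 m from the hinge, must supply this moment: P = 3.69301/0.474 = 7.79116 kN.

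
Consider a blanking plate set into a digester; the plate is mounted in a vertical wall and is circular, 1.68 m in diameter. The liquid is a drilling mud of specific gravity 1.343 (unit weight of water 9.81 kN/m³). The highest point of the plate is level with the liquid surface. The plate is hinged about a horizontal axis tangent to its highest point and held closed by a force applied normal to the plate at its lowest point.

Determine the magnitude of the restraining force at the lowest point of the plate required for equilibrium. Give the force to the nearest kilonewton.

γ = 1.343 × 9.81 = 13.17483 kN/m³.
The centroid is at the centre, 0.84 m below the top of the plate, so the centroid depth is h_c = 0.84 m.
A = π(0.84)² = 2.21671 m².
Resultant F = γ·h_c·A = 13.17483 × 0.84 × 2.21671 = 24.532 kN.
I_c = πr⁴/4 = π × 0.84⁴/4 = 0.391027 m⁴.
Centre of pressure: y_p = y_c + I_c/(y_c·A) = 0.84 + 0.391027/(0.84 × 2.21671) = 0.84 + 0.21 = 1.05 m along the plane.
The resultant acts 0.84 + 0.21 = 1.05 m (along the plate) below the hinge at the top edge, so the moment about the hinge is M = F × 1.05 = 24.532 × 1.05 = 25.7586 kN·m.
A normal force at the bottom, 1.68 m from the hinge, must supply this moment: P = 25.7586/1.68 = 15.3325 kN.

P ≈ 15 kN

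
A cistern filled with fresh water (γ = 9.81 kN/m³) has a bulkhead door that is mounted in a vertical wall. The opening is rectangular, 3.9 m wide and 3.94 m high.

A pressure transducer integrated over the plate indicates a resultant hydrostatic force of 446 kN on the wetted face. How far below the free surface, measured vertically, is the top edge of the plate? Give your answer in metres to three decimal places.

γ = 9.81 kN/m³.
A = 3.9 × 3.94 = 15.366 m².
From F = γ·h_c·A, the centroid depth is h_c = 446/(9.81 × 15.366) = 2.95873 m.
The centroid lies 3.94/2 = 1.97 m below the top edge, so the top edge sits at h_top = 2.95873 − 1.97 = 0.98873 m below the surface.

d_top ≈ 0.989 m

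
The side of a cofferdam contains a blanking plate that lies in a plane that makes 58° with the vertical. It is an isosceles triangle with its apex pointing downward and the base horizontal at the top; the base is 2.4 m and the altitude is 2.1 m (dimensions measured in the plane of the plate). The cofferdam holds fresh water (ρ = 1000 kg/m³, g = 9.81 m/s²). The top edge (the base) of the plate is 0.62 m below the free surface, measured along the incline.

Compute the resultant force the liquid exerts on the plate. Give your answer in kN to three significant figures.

γ = ρg = 1000 × 9.81 = 9810 N/m³ = 9.81 kN/m³.
The plate makes 58° with the vertical, i.e. θ = 90° − 58° = 32° to the horizontal. Measuring y along the incline from the free-surface line, vertical depth h = y·sinθ with sinθ = 0.529919.
With the apex down, the centroid sits h/3 = 2.1/3 = 0.7 m below the base (the top edge), so y_c = 0.62 + 0.7 = 1.32 m and h_c = 1.32 × 0.529919 = 0.699493 m.
A = ½ × 2.4 × 2.1 = 2.52 m².
Resultant F = γ·h_c·A = 9.81 × 0.699493 × 2.52 = 17.2923 kN.

F ≈ 17.3 kN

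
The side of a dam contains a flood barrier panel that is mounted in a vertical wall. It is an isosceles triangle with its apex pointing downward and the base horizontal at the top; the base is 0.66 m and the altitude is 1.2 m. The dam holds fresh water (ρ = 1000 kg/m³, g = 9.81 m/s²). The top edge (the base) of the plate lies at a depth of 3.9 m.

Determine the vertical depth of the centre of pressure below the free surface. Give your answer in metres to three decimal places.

γ = ρg = 1000 × 9.81 = 9810 N/m³ = 9.81 kN/m³.
With the apex down, the centroid sits h/3 = 1.2/3 = 0.4 m below the base (the top edge), so the centroid depth is h_c = 3.9 + 0.4 = 4.3 m.
A = ½ × 0.66 × 1.2 = 0.396 m².
Resultant F = γ·h_c·A = 9.81 × 4.3 × 0.396 = 16.7045 kN.
I_c = b·h³/36 = 0.66 × 1.2³/36 = 0.03168 m⁴.
Centre of pressure: y_p = y_c + I_c/(y_c·A) = 4.3 + 0.03168/(4.3 × 0.396) = 4.3 + 0.0186047 = 4.3186 m along the plane.

h_p = 4.319 m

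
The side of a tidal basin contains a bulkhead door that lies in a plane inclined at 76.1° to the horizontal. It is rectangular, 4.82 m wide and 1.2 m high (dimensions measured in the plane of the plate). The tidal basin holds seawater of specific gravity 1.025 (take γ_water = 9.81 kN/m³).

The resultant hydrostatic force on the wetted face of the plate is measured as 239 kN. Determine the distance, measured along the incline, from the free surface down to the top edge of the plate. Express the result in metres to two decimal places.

γ = 1.025 × 9.81 = 10.05525 kN/m³.
A = 4.82 × 1.2 = 5.784 m².
From F = γ·h_c·A, the centroid depth is h_c = 239/(10.05525 × 5.784) = 4.10938 m.
Let θ = 76.1° be the plate's angle to the horizontal; measure y along the incline from where the plane meets the free surface. Vertical depth h = y·sinθ with sinθ = 0.970716.
Along the incline, y_c = h_c/sinθ = 4.10938/0.970716 = 4.23335 m.
The centroid lies 1.2/2 = 0.6 m below the top edge, so the top edge sits at y_top = 4.23335 − 0.6 = 3.63335 m along the incline.

y_top ≈ 3.63 m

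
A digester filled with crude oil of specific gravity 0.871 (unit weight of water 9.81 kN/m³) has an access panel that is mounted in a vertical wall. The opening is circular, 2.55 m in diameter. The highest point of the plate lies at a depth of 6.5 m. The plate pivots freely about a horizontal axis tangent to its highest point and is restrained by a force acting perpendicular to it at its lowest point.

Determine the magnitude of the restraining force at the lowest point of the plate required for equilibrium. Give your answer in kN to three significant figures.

P ≈ 177 kN

γ = 0.871 × 9.81 = 8.54451 kN/m³.
The centroid is at the centre, 1.275 m below the top of the plate, so the centroid depth is h_c = 6.5 + 1.275 = 7.775 m.
A = π(1.275)² = 5.10705 m².
Resultant F = γ·h_c·A = 8.54451 × 7.775 × 5.10705 = 339.28 kN.
I_c = πr⁴/4 = π × 1.275⁴/4 = 2.07554 m⁴.
Centre of pressure: y_p = y_c + I_c/(y_c·A) = 7.775 + 2.07554/(7.775 × 5.10705) = 7.775 + 0.052271 = 7.82727 m along the plane.
The resultant acts 1.275 + 0.052271 = 1.32727 m (along the plate) below the hinge at the top edge, so the moment about the hinge is M = F × 1.32727 = 339.28 × 1.32727 = 450.316 kN·m.
A normal force at the bottom, 2.55 m from the hinge, must supply this moment: P = 450.316/2.55 = 176.595 kN.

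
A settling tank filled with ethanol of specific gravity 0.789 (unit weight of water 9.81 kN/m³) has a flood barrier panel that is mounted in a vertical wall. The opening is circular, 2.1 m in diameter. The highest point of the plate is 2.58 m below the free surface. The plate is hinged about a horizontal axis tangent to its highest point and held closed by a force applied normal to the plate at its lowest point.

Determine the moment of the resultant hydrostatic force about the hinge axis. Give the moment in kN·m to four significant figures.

M ≈ 109.6 kN·m

γ = 0.789 × 9.81 = 7.74009 kN/m³.
The centroid is at the centre, 1.05 m below the top of the plate, so the centroid depth is h_c = 2.58 + 1.05 = 3.63 m.
A = π(1.05)² = 3.46361 m².
Resultant F = γ·h_c·A = 7.74009 × 3.63 × 3.46361 = 97.3154 kN.
I_c = πr⁴/4 = π × 1.05⁴/4 = 0.954656 m⁴.
Centre of pressure: y_p = y_c + I_c/(y_c·A) = 3.63 + 0.954656/(3.63 × 3.46361) = 3.63 + 0.0759296 = 3.70593 m along the plane.
The resultant acts 1.05 + 0.0759296 = 1.12593 m (along the plate) below the hinge at the top edge, so the moment about the hinge is M = F × 1.12593 = 97.3154 × 1.12593 = 109.57 kN·m.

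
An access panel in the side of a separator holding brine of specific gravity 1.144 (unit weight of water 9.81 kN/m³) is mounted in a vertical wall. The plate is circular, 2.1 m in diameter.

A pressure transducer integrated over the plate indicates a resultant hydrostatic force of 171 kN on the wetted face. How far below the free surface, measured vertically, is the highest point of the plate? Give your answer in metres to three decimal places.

γ = 1.144 × 9.81 = 11.22264 kN/m³.
A = π(1.05)² = 3.46361 m².
From F = γ·h_c·A, the centroid depth is h_c = 171/(11.22264 × 3.46361) = 4.39918 m.
The centroid is at the centre, 1.05 m below the top of the plate, so the highest point sits at h_top = 4.39918 − 1.05 = 3.34918 m below the surface.

d_top ≈ 3.349 m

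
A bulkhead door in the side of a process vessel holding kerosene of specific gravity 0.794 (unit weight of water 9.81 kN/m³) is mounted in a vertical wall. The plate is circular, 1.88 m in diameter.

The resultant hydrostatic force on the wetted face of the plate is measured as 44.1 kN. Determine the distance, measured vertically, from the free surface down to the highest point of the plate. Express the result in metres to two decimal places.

γ = 0.794 × 9.81 = 7.78914 kN/m³.
A = π(0.94)² = 2.77591 m².
From F = γ·h_c·A, the centroid depth is h_c = 44.1/(7.78914 × 2.77591) = 2.03959 m.
The centroid is at the centre, 0.94 m below the top of the plate, so the highest point sits at h_top = 2.03959 − 0.94 = 1.09959 m below the surface.

d_top ≈ 1.10 m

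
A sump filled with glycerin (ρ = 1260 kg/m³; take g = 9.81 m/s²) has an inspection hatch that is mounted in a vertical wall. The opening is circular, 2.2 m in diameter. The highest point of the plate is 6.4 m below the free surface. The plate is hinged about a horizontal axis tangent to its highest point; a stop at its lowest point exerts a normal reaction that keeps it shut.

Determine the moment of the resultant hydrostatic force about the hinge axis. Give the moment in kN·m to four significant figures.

γ = ρg = 1260 × 9.81 / 1000 = 12.3606 kN/m³.
The centroid is at the centre, 1.1 m below the top of the plate, so the centroid depth is h_c = 6.4 + 1.1 = 7.5 m.
A = π(1.1)² = 3.80133 m².
Resultant F = γ·h_c·A = 12.3606 × 7.5 × 3.80133 = 352.4 kN.
I_c = πr⁴/4 = π × 1.1⁴/4 = 1.1499 m⁴.
Centre of pressure: y_p = y_c + I_c/(y_c·A) = 7.5 + 1.1499/(7.5 × 3.80133) = 7.5 + 0.0403333 = 7.54033 m along the plane.
The resultant acts 1.1 + 0.0403333 = 1.14033 m (along the plate) below the hinge at the top edge, so the moment about the hinge is M = F × 1.14033 = 352.4 × 1.14033 = 401.852 kN·m.

M ≈ 401.9 kN·m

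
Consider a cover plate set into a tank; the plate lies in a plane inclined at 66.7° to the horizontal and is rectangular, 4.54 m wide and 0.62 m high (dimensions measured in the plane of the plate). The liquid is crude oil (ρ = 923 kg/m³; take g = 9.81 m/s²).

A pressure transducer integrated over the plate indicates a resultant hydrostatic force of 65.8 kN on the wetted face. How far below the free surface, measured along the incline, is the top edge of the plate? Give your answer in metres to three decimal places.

y_top ≈ 2.501 m

γ = ρg = 923 × 9.81 / 1000 = 9.05463 kN/m³.
A = 4.54 × 0.62 = 2.8148 m².
From F = γ·h_c·A, the centroid depth is h_c = 65.8/(9.05463 × 2.8148) = 2.58171 m.
Let θ = 66.7° be the plate's angle to the horizontal; measure y along the incline from where the plane meets the free surface. Vertical depth h = y·sinθ with sinθ = 0.918446.
Along the incline, y_c = h_c/sinθ = 2.58171/0.918446 = 2.81095 m.
The centroid lies 0.62/2 = 0.31 m below the top edge, so the top edge sits at y_top = 2.81095 − 0.31 = 2.50095 m along the incline.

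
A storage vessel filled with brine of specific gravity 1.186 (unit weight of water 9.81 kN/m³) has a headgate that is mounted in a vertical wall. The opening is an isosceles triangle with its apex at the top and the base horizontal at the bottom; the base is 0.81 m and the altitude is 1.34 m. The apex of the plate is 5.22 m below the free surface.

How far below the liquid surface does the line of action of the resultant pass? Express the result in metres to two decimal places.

γ = 1.186 × 9.81 = 11.63466 kN/m³.
With the apex up, the centroid sits 2h/3 = 2 × 1.34/3 = 0.893333 m below the apex, so the centroid depth is h_c = 5.22 + 0.893333 = 6.11333 m.
A = ½ × 0.81 × 1.34 = 0.5427 m².
Resultant F = γ·h_c·A = 11.63466 × 6.11333 × 0.5427 = 38.6004 kN.
I_c = b·h³/36 = 0.81 × 1.34³/36 = 0.0541373 m⁴.
Centre of pressure: y_p = y_c + I_c/(y_c·A) = 6.11333 + 0.0541373/(6.11333 × 0.5427) = 6.11333 + 0.0163177 = 6.12965 m along the plane.

h_p = 6.13 m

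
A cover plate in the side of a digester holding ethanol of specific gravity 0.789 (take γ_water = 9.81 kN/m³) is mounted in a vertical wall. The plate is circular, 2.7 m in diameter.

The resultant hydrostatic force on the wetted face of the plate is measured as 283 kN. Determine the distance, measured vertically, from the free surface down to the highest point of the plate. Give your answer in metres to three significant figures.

γ = 0.789 × 9.81 = 7.74009 kN/m³.
A = π(1.35)² = 5.72555 m².
From F = γ·h_c·A, the centroid depth is h_c = 283/(7.74009 × 5.72555) = 6.38592 m.
The centroid is at the centre, 1.35 m below the top of the plate, so the highest point sits at h_top = 6.38592 − 1.35 = 5.03592 m below the surface.

d_top ≈ 5.04 m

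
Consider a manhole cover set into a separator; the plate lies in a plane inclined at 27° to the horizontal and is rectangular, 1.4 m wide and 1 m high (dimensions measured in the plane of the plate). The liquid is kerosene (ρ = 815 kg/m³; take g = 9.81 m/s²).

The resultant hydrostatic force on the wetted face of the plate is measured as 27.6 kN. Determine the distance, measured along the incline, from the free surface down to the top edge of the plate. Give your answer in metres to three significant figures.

γ = ρg = 815 × 9.81 / 1000 = 7.99515 kN/m³.
A = 1.4 × 1 = 1.4 m².
From F = γ·h_c·A, the centroid depth is h_c = 27.6/(7.99515 × 1.4) = 2.46578 m.
Let θ = 27° be the plate's angle to the horizontal; measure y along the incline from where the plane meets the free surface. Vertical depth h = y·sinθ with sinθ = 0.453990.
Along the incline, y_c = h_c/sinθ = 2.46578/0.453990 = 5.43135 m.
The centroid lies 1/2 = 0.5 m below the top edge, so the top edge sits at y_top = 5.43135 − 0.5 = 4.93135 m along the incline.

y_top ≈ 4.93 m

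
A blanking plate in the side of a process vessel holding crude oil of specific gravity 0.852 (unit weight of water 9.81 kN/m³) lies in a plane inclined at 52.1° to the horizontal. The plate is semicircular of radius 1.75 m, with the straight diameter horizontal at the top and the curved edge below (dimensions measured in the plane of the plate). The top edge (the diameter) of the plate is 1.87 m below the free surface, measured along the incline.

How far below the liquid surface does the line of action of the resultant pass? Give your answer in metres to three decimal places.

γ = 0.852 × 9.81 = 8.35812 kN/m³.
Let θ = 52.1° be the plate's angle to the horizontal; measure y along the incline from where the plane meets the free surface. Vertical depth h = y·sinθ with sinθ = 0.789084.
The centroid of a semicircle lies 4r/(3π) = 0.742723 m from the diameter, here below the top edge, so y_c = 1.87 + 0.742723 = 2.61272 m and h_c = 2.61272 × 0.789084 = 2.06166 m.
A = πr²/2 = π × 1.75²/2 = 4.81056 m².
Resultant F = γ·h_c·A = 8.35812 × 2.06166 × 4.81056 = 82.8937 kN.
I_c = (π/8 − 8/(9π))·r⁴ = 0.109757 × 1.75⁴ = 1.0294 m⁴.
Centre of pressure: y_p = y_c + I_c/(y_c·A) = 2.61272 + 1.0294/(2.61272 × 4.81056) = 2.61272 + 0.0819022 = 2.69462 m along the plane.
Vertically, h_p = y_p·sinθ = 2.69462 × 0.789084 = 2.12628 m.

h_p = 2.126 m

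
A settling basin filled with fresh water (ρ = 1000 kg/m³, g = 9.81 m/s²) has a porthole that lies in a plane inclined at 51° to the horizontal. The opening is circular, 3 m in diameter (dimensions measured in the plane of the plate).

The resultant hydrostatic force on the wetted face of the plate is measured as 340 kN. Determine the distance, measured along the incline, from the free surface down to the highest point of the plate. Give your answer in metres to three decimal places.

γ = ρg = 1000 × 9.81 = 9810 N/m³ = 9.81 kN/m³.
A = π(1.5)² = 7.06858 m².
From F = γ·h_c·A, the centroid depth is h_c = 340/(9.81 × 7.06858) = 4.90318 m.
Let θ = 51° be the plate's angle to the horizontal; measure y along the incline from where the plane meets the free surface. Vertical depth h = y·sinθ with sinθ = 0.777146.
Along the incline, y_c = h_c/sinθ = 4.90318/0.777146 = 6.30921 m.
The centroid is at the centre, 1.5 m below the top of the plate, so the highest point sits at y_top = 6.30921 − 1.5 = 4.80921 m along the incline.

y_top ≈ 4.809 m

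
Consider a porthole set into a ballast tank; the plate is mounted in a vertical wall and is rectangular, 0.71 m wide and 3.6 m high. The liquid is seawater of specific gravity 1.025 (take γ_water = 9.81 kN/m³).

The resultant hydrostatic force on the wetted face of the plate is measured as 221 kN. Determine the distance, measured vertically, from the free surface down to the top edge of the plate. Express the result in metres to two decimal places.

γ = 1.025 × 9.81 = 10.05525 kN/m³.
A = 0.71 × 3.6 = 2.556 m².
From F = γ·h_c·A, the centroid depth is h_c = 221/(10.05525 × 2.556) = 8.59881 m.
The centroid lies 3.6/2 = 1.8 m below the top edge, so the top edge sits at h_top = 8.59881 − 1.8 = 6.79881 m below the surface.

d_top ≈ 6.80 m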